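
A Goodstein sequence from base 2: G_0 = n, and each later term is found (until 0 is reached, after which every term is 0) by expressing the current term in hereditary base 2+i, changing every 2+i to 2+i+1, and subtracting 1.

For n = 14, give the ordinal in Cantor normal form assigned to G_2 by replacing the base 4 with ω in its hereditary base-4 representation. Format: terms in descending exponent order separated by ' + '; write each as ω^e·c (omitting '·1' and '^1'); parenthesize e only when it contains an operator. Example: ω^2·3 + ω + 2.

step 0: 14 = 2^(2 + 1) + 2^2 + 2; sub 3 for 2: 3^(3 + 1) + 3^3 + 3; = 111; G_1 = 111−1 = 110
step 1: 110 = 3^(3 + 1) + 3^3 + 2; sub 4 for 3: 4^(4 + 1) + 4^4 + 2; = 1282; G_2 = 1282−1 = 1281
step 2: 1281 = 4^(4 + 1) + 4^4 + 1; sub 5 for 4: 5^(5 + 1) + 5^5 + 1; = 18751; G_3 = 18751−1 = 18750

ω^(ω + 1) + ω^ω + 1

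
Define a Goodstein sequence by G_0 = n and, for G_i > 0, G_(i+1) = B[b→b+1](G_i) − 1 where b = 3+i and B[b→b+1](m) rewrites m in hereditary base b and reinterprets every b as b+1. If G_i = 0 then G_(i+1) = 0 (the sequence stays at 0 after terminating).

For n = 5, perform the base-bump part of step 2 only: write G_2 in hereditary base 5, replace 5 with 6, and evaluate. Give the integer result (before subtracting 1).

6

5 —HB3→ 3 + 2 —bump→ 4 + 2 = 6 —(−1)→ 5
5 —HB4→ 4 + 1 —bump→ 5 + 1 = 6 —(−1)→ 5
5 —HB5→ 5 —bump→ 6 = 6 —(−1)→ 5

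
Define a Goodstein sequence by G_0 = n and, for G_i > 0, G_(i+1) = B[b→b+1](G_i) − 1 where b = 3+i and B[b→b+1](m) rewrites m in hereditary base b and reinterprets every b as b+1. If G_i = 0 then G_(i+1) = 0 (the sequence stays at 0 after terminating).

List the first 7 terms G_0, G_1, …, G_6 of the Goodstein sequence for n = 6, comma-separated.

(0) 6|_3 = 2·3 ↦ 2·4|_4 = 8 ⇒ 7
(1) 7|_4 = 4 + 3 ↦ 5 + 3|_5 = 8 ⇒ 7
(2) 7|_5 = 5 + 2 ↦ 6 + 2|_6 = 8 ⇒ 7
(3) 7|_6 = 6 + 1 ↦ 7 + 1|_7 = 8 ⇒ 7
(4) 7|_7 = 7 ↦ 8|_8 = 8 ⇒ 7
(5) 7|_8 = 7 ↦ 7|_9 = 7 ⇒ 6

6, 7, 7, 7, 7, 7, 6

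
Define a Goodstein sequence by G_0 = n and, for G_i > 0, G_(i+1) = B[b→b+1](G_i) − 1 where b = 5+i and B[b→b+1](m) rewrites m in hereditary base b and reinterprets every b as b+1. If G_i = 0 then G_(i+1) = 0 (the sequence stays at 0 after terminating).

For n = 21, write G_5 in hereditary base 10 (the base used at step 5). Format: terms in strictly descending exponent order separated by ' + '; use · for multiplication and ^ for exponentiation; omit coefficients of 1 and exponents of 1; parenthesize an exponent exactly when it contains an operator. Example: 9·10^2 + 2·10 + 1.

[0] 21 ≡ 4·5 + 1 (base 5). Lift 6: 25. −1: 24.
[1] 24 ≡ 4·6 (base 6). Lift 7: 28. −1: 27.
[2] 27 ≡ 3·7 + 6 (base 7). Lift 8: 30. −1: 29.
[3] 29 ≡ 3·8 + 5 (base 8). Lift 9: 32. −1: 31.
[4] 31 ≡ 3·9 + 4 (base 9). Lift 10: 34. −1: 33.
[5] 33 ≡ 3·10 + 3 (base 10). Lift 11: 36. −1: 35.

3·10 + 3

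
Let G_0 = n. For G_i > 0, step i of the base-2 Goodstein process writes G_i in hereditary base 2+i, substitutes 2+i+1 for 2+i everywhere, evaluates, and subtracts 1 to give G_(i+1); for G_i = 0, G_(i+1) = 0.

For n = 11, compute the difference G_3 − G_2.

14600

G_0=11  [base 2] 2^(2 + 1) + 2 + 1  →[2↦3]→  3^(3 + 1) + 3 + 1 = 85  −1 ⇒ G_1=84
G_1=84  [base 3] 3^(3 + 1) + 3  →[3↦4]→  4^(4 + 1) + 4 = 1028  −1 ⇒ G_2=1027
G_2=1027  [base 4] 4^(4 + 1) + 3  →[4↦5]→  5^(5 + 1) + 3 = 15628  −1 ⇒ G_3=15627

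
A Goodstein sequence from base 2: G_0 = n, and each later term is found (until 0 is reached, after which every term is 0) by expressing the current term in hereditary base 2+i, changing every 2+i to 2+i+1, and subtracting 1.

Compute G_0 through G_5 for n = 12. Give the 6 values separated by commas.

[0] 12 ≡ 2^(2 + 1) + 2^2 (base 2). Lift 3: 108. −1: 107.
[1] 107 ≡ 3^(3 + 1) + 2·3^2 + 2·3 + 2 (base 3). Lift 4: 1066. −1: 1065.
[2] 1065 ≡ 4^(4 + 1) + 2·4^2 + 2·4 + 1 (base 4). Lift 5: 15686. −1: 15685.
[3] 15685 ≡ 5^(5 + 1) + 2·5^2 + 2·5 (base 5). Lift 6: 280020. −1: 280019.
[4] 280019 ≡ 6^(6 + 1) + 2·6^2 + 6 + 5 (base 6). Lift 7: 5764911. −1: 5764910.

12, 107, 1065, 15685, 280019, 5764910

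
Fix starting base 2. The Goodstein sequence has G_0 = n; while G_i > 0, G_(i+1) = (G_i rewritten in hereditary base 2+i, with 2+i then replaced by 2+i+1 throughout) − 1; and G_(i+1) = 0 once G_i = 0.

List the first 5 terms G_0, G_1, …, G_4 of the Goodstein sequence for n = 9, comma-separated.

step 0: 9 = 2^(2 + 1) + 1; sub 3 for 2: 3^(3 + 1) + 1; = 82; G_1 = 82−1 = 81
step 1: 81 = 3^(3 + 1); sub 4 for 3: 4^(4 + 1); = 1024; G_2 = 1024−1 = 1023
step 2: 1023 = 3·4^4 + 3·4^3 + 3·4^2 + 3·4 + 3; sub 5 for 4: 3·5^5 + 3·5^3 + 3·5^2 + 3·5 + 3; = 9843; G_3 = 9843−1 = 9842
step 3: 9842 = 3·5^5 + 3·5^3 + 3·5^2 + 3·5 + 2; sub 6 for 5: 3·6^6 + 3·6^3 + 3·6^2 + 3·6 + 2; = 140744; G_4 = 140744−1 = 140743

9, 81, 1023, 9842, 140743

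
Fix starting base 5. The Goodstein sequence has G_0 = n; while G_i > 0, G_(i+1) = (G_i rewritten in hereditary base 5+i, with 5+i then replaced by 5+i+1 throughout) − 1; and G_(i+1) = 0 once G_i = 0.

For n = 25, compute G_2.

G_0=25  [base 5] 5^2  →[5↦6]→  6^2 = 36  −1 ⇒ G_1=35
G_1=35  [base 6] 5·6 + 5  →[6↦7]→  5·7 + 5 = 40  −1 ⇒ G_2=39
G_2=39  [base 7] 5·7 + 4  →[7↦8]→  5·8 + 4 = 44  −1 ⇒ G_3=43

39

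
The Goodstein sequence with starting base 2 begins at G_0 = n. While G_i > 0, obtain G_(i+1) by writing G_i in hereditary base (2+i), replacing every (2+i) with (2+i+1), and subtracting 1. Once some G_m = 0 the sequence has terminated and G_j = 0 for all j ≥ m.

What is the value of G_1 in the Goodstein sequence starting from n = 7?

30

G_0=7  [base 2] 2^2 + 2 + 1  →[2↦3]→  3^3 + 3 + 1 = 31  −1 ⇒ G_1=30
G_1=30  [base 3] 3^3 + 3  →[3↦4]→  4^4 + 4 = 260  −1 ⇒ G_2=259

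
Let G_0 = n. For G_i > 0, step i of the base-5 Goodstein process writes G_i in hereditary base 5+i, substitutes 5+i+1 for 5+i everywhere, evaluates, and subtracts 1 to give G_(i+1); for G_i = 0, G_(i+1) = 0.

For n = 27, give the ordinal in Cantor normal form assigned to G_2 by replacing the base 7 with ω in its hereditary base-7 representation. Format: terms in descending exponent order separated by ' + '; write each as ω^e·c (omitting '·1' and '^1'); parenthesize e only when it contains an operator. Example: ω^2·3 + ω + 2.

[0] 27 ≡ 5^2 + 2 (base 5). Lift 6: 38. −1: 37.
[1] 37 ≡ 6^2 + 1 (base 6). Lift 7: 50. −1: 49.
[2] 49 ≡ 7^2 (base 7). Lift 8: 64. −1: 63.

ω^2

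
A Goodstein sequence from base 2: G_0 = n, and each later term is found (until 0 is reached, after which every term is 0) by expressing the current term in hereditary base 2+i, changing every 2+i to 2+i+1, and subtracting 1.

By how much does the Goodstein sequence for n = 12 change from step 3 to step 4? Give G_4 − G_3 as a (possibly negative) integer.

base 2: 12 = 2^(2 + 1) + 2^2; at 3: 3^(3 + 1) + 3^3 = 108; next = 107
base 3: 107 = 3^(3 + 1) + 2·3^2 + 2·3 + 2; at 4: 4^(4 + 1) + 2·4^2 + 2·4 + 2 = 1066; next = 1065
base 4: 1065 = 4^(4 + 1) + 2·4^2 + 2·4 + 1; at 5: 5^(5 + 1) + 2·5^2 + 2·5 + 1 = 15686; next = 15685
base 5: 15685 = 5^(5 + 1) + 2·5^2 + 2·5; at 6: 6^(6 + 1) + 2·6^2 + 2·6 = 280020; next = 280019

264334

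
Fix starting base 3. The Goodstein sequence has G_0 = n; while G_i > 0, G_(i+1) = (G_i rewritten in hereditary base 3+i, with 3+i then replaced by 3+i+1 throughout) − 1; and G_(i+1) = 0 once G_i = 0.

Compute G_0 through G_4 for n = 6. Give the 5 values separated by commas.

6, 7, 7, 7, 7

6 —HB3→ 2·3 —bump→ 2·4 = 8 —(−1)→ 7
7 —HB4→ 4 + 3 —bump→ 5 + 3 = 8 —(−1)→ 7
7 —HB5→ 5 + 2 —bump→ 6 + 2 = 8 —(−1)→ 7
7 —HB6→ 6 + 1 —bump→ 7 + 1 = 8 —(−1)→ 7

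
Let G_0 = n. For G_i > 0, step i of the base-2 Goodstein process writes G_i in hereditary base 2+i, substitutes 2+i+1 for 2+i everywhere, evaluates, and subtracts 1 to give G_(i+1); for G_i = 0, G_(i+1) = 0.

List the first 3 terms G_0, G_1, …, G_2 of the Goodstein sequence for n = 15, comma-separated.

15, 111, 1283

G_0=15  [base 2] 2^(2 + 1) + 2^2 + 2 + 1  →[2↦3]→  3^(3 + 1) + 3^3 + 3 + 1 = 112  −1 ⇒ G_1=111
G_1=111  [base 3] 3^(3 + 1) + 3^3 + 3  →[3↦4]→  4^(4 + 1) + 4^4 + 4 = 1284  −1 ⇒ G_2=1283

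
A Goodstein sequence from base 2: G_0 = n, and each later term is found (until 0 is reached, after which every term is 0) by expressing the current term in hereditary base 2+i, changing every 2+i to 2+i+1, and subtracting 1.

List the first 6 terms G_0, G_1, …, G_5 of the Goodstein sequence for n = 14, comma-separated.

base 2: 14 = 2^(2 + 1) + 2^2 + 2; at 3: 3^(3 + 1) + 3^3 + 3 = 111; next = 110
base 3: 110 = 3^(3 + 1) + 3^3 + 2; at 4: 4^(4 + 1) + 4^4 + 2 = 1282; next = 1281
base 4: 1281 = 4^(4 + 1) + 4^4 + 1; at 5: 5^(5 + 1) + 5^5 + 1 = 18751; next = 18750
base 5: 18750 = 5^(5 + 1) + 5^5; at 6: 6^(6 + 1) + 6^6 = 326592; next = 326591
base 6: 326591 = 6^(6 + 1) + 5·6^5 + 5·6^4 + 5·6^3 + 5·6^2 + 5·6 + 5; at 7: 7^(7 + 1) + 5·7^5 + 5·7^4 + 5·7^3 + 5·7^2 + 5·7 + 5 = 5862841; next = 5862840

14, 110, 1281, 18750, 326591, 5862840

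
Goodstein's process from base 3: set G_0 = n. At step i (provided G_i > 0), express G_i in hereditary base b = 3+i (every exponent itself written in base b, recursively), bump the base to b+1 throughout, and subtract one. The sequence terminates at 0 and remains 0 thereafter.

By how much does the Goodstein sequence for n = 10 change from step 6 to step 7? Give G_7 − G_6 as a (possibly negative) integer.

3

base 3: 10 = 3^2 + 1; at 4: 4^2 + 1 = 17; next = 16
base 4: 16 = 4^2; at 5: 5^2 = 25; next = 24
base 5: 24 = 4·5 + 4; at 6: 4·6 + 4 = 28; next = 27
base 6: 27 = 4·6 + 3; at 7: 4·7 + 3 = 31; next = 30
base 7: 30 = 4·7 + 2; at 8: 4·8 + 2 = 34; next = 33
base 8: 33 = 4·8 + 1; at 9: 4·9 + 1 = 37; next = 36
base 9: 36 = 4·9; at 10: 4·10 = 40; next = 39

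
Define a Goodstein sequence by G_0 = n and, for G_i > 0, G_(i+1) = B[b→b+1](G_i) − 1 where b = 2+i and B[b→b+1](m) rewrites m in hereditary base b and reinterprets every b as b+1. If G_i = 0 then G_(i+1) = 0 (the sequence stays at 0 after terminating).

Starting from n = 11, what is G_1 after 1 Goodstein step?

[0] 11 ≡ 2^(2 + 1) + 2 + 1 (base 2). Lift 3: 85. −1: 84.
[1] 84 ≡ 3^(3 + 1) + 3 (base 3). Lift 4: 1028. −1: 1027.

84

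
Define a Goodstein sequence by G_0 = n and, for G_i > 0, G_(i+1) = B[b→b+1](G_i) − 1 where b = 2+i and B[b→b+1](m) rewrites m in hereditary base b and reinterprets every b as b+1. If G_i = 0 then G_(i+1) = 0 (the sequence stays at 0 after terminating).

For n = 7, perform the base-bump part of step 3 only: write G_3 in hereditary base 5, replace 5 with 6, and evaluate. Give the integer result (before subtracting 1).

step 0: 7 = 2^2 + 2 + 1; sub 3 for 2: 3^3 + 3 + 1; = 31; G_1 = 31−1 = 30
step 1: 30 = 3^3 + 3; sub 4 for 3: 4^4 + 4; = 260; G_2 = 260−1 = 259
step 2: 259 = 4^4 + 3; sub 5 for 4: 5^5 + 3; = 3128; G_3 = 3128−1 = 3127
step 3: 3127 = 5^5 + 2; sub 6 for 5: 6^6 + 2; = 46658; G_4 = 46658−1 = 46657

46658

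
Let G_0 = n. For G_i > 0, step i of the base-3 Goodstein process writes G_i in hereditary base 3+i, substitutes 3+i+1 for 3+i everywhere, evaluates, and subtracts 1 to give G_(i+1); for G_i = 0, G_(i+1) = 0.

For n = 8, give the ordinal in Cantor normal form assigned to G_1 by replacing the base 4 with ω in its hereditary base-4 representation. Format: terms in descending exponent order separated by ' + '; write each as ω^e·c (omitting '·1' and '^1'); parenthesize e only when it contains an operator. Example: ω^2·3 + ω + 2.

ω·2 + 1

step 0: 8 = 2·3 + 2; sub 4 for 3: 2·4 + 2; = 10; G_1 = 10−1 = 9
step 1: 9 = 2·4 + 1; sub 5 for 4: 2·5 + 1; = 11; G_2 = 11−1 = 10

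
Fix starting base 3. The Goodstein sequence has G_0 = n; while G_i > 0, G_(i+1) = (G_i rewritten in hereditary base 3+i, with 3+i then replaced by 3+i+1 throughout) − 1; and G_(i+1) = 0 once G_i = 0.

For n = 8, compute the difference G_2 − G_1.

1

base 3: 8 = 2·3 + 2; at 4: 2·4 + 2 = 10; next = 9
base 4: 9 = 2·4 + 1; at 5: 2·5 + 1 = 11; next = 10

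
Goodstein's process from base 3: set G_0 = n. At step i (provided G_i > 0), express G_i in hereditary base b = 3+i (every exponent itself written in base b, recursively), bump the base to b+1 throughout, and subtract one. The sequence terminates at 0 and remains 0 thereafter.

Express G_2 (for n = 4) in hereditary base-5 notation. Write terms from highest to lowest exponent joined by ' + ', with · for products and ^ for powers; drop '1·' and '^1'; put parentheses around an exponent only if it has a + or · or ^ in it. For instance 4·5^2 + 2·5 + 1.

4

base 3: 4 = 3 + 1; at 4: 4 + 1 = 5; next = 4
base 4: 4 = 4; at 5: 5 = 5; next = 4
base 5: 4 = 4; at 6: 4 = 4; next = 3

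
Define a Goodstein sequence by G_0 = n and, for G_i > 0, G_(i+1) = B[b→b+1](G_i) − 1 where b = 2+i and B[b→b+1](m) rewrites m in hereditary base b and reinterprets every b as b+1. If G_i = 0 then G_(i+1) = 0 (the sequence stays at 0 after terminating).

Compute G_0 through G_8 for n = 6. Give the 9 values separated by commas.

6, 29, 257, 3125, 46655, 98039, 187243, 332147, 555551

base 2: 6 = 2^2 + 2; at 3: 3^3 + 3 = 30; next = 29
base 3: 29 = 3^3 + 2; at 4: 4^4 + 2 = 258; next = 257
base 4: 257 = 4^4 + 1; at 5: 5^5 + 1 = 3126; next = 3125
base 5: 3125 = 5^5; at 6: 6^6 = 46656; next = 46655
base 6: 46655 = 5·6^5 + 5·6^4 + 5·6^3 + 5·6^2 + 5·6 + 5; at 7: 5·7^5 + 5·7^4 + 5·7^3 + 5·7^2 + 5·7 + 5 = 98040; next = 98039
base 7: 98039 = 5·7^5 + 5·7^4 + 5·7^3 + 5·7^2 + 5·7 + 4; at 8: 5·8^5 + 5·8^4 + 5·8^3 + 5·8^2 + 5·8 + 4 = 187244; next = 187243
base 8: 187243 = 5·8^5 + 5·8^4 + 5·8^3 + 5·8^2 + 5·8 + 3; at 9: 5·9^5 + 5·9^4 + 5·9^3 + 5·9^2 + 5·9 + 3 = 332148; next = 332147
base 9: 332147 = 5·9^5 + 5·9^4 + 5·9^3 + 5·9^2 + 5·9 + 2; at 10: 5·10^5 + 5·10^4 + 5·10^3 + 5·10^2 + 5·10 + 2 = 555552; next = 555551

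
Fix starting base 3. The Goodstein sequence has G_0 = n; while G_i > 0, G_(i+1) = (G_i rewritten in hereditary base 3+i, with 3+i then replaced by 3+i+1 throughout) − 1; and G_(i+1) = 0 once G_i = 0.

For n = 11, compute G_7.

51

11 —HB3→ 3^2 + 2 —bump→ 4^2 + 2 = 18 —(−1)→ 17
17 —HB4→ 4^2 + 1 —bump→ 5^2 + 1 = 26 —(−1)→ 25
25 —HB5→ 5^2 —bump→ 6^2 = 36 —(−1)→ 35
35 —HB6→ 5·6 + 5 —bump→ 5·7 + 5 = 40 —(−1)→ 39
39 —HB7→ 5·7 + 4 —bump→ 5·8 + 4 = 44 —(−1)→ 43
43 —HB8→ 5·8 + 3 —bump→ 5·9 + 3 = 48 —(−1)→ 47
47 —HB9→ 5·9 + 2 —bump→ 5·10 + 2 = 52 —(−1)→ 51
51 —HB10→ 5·10 + 1 —bump→ 5·11 + 1 = 56 —(−1)→ 55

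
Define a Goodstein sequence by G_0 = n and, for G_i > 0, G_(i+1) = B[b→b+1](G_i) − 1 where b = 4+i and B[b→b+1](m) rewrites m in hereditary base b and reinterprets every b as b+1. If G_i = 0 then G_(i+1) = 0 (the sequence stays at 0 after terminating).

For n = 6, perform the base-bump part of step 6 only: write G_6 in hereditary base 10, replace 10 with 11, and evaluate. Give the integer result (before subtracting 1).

3

i=0: 6 = 4 + 2 (b=4); 4→5: 5 + 2 = 7; 7−1 = 6
i=1: 6 = 5 + 1 (b=5); 5→6: 6 + 1 = 7; 7−1 = 6
i=2: 6 = 6 (b=6); 6→7: 7 = 7; 7−1 = 6
i=3: 6 = 6 (b=7); 7→8: 6 = 6; 6−1 = 5
i=4: 5 = 5 (b=8); 8→9: 5 = 5; 5−1 = 4
i=5: 4 = 4 (b=9); 9→10: 4 = 4; 4−1 = 3
i=6: 3 = 3 (b=10); 10→11: 3 = 3; 3−1 = 2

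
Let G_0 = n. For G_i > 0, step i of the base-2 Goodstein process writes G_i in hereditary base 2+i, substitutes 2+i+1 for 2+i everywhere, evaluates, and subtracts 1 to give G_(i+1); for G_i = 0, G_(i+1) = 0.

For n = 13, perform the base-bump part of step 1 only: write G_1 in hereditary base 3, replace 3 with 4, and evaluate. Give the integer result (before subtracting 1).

step 0: 13 = 2^(2 + 1) + 2^2 + 1; sub 3 for 2: 3^(3 + 1) + 3^3 + 1; = 109; G_1 = 109−1 = 108
step 1: 108 = 3^(3 + 1) + 3^3; sub 4 for 3: 4^(4 + 1) + 4^4; = 1280; G_2 = 1280−1 = 1279

1280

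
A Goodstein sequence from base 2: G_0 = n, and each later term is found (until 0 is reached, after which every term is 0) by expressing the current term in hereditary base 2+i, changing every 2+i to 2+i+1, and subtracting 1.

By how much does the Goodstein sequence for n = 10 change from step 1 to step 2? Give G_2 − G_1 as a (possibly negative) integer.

942

10 —HB2→ 2^(2 + 1) + 2 —bump→ 3^(3 + 1) + 3 = 84 —(−1)→ 83
83 —HB3→ 3^(3 + 1) + 2 —bump→ 4^(4 + 1) + 2 = 1026 —(−1)→ 1025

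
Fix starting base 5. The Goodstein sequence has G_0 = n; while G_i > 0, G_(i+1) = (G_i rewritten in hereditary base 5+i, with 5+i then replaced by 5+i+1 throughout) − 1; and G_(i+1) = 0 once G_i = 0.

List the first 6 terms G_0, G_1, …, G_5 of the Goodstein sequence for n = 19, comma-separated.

19, 21, 23, 25, 27, 29

(0) 19|_5 = 3·5 + 4 ↦ 3·6 + 4|_6 = 22 ⇒ 21
(1) 21|_6 = 3·6 + 3 ↦ 3·7 + 3|_7 = 24 ⇒ 23
(2) 23|_7 = 3·7 + 2 ↦ 3·8 + 2|_8 = 26 ⇒ 25
(3) 25|_8 = 3·8 + 1 ↦ 3·9 + 1|_9 = 28 ⇒ 27
(4) 27|_9 = 3·9 ↦ 3·10|_10 = 30 ⇒ 29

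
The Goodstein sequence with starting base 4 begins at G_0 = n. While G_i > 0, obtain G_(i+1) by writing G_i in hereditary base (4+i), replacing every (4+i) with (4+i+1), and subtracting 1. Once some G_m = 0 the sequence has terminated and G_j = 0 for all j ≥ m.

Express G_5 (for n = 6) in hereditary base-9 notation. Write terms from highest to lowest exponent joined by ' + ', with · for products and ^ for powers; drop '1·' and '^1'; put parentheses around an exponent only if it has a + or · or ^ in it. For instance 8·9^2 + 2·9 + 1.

step 0: 6 = 4 + 2; sub 5 for 4: 5 + 2; = 7; G_1 = 7−1 = 6
step 1: 6 = 5 + 1; sub 6 for 5: 6 + 1; = 7; G_2 = 7−1 = 6
step 2: 6 = 6; sub 7 for 6: 7; = 7; G_3 = 7−1 = 6
step 3: 6 = 6; sub 8 for 7: 6; = 6; G_4 = 6−1 = 5
step 4: 5 = 5; sub 9 for 8: 5; = 5; G_5 = 5−1 = 4
step 5: 4 = 4; sub 10 for 9: 4; = 4; G_6 = 4−1 = 3

4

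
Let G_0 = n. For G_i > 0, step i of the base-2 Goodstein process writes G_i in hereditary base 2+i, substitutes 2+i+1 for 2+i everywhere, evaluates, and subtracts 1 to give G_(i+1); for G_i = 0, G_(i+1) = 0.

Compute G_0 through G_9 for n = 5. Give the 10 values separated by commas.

5, 27, 255, 467, 775, 1197, 1751, 2454, 3325, 4382

step 0: 5 = 2^2 + 1; sub 3 for 2: 3^3 + 1; = 28; G_1 = 28−1 = 27
step 1: 27 = 3^3; sub 4 for 3: 4^4; = 256; G_2 = 256−1 = 255
step 2: 255 = 3·4^3 + 3·4^2 + 3·4 + 3; sub 5 for 4: 3·5^3 + 3·5^2 + 3·5 + 3; = 468; G_3 = 468−1 = 467
step 3: 467 = 3·5^3 + 3·5^2 + 3·5 + 2; sub 6 for 5: 3·6^3 + 3·6^2 + 3·6 + 2; = 776; G_4 = 776−1 = 775
step 4: 775 = 3·6^3 + 3·6^2 + 3·6 + 1; sub 7 for 6: 3·7^3 + 3·7^2 + 3·7 + 1; = 1198; G_5 = 1198−1 = 1197
step 5: 1197 = 3·7^3 + 3·7^2 + 3·7; sub 8 for 7: 3·8^3 + 3·8^2 + 3·8; = 1752; G_6 = 1752−1 = 1751
step 6: 1751 = 3·8^3 + 3·8^2 + 2·8 + 7; sub 9 for 8: 3·9^3 + 3·9^2 + 2·9 + 7; = 2455; G_7 = 2455−1 = 2454
step 7: 2454 = 3·9^3 + 3·9^2 + 2·9 + 6; sub 10 for 9: 3·10^3 + 3·10^2 + 2·10 + 6; = 3326; G_8 = 3326−1 = 3325
step 8: 3325 = 3·10^3 + 3·10^2 + 2·10 + 5; sub 11 for 10: 3·11^3 + 3·11^2 + 2·11 + 5; = 4383; G_9 = 4383−1 = 4382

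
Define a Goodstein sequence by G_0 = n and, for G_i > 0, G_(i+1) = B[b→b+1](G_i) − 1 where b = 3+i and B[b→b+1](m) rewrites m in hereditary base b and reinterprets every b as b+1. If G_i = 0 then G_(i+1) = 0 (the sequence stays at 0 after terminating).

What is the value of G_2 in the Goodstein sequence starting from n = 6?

step 0: 6 = 2·3; sub 4 for 3: 2·4; = 8; G_1 = 8−1 = 7
step 1: 7 = 4 + 3; sub 5 for 4: 5 + 3; = 8; G_2 = 8−1 = 7
step 2: 7 = 5 + 2; sub 6 for 5: 6 + 2; = 8; G_3 = 8−1 = 7

7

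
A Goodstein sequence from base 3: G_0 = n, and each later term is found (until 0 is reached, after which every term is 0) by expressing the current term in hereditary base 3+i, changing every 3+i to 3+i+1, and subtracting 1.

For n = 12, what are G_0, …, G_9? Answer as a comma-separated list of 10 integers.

12, 19, 27, 37, 49, 63, 69, 75, 81, 87

base 3: 12 = 3^2 + 3; at 4: 4^2 + 4 = 20; next = 19
base 4: 19 = 4^2 + 3; at 5: 5^2 + 3 = 28; next = 27
base 5: 27 = 5^2 + 2; at 6: 6^2 + 2 = 38; next = 37
base 6: 37 = 6^2 + 1; at 7: 7^2 + 1 = 50; next = 49
base 7: 49 = 7^2; at 8: 8^2 = 64; next = 63
base 8: 63 = 7·8 + 7; at 9: 7·9 + 7 = 70; next = 69
base 9: 69 = 7·9 + 6; at 10: 7·10 + 6 = 76; next = 75
base 10: 75 = 7·10 + 5; at 11: 7·11 + 5 = 82; next = 81
base 11: 81 = 7·11 + 4; at 12: 7·12 + 4 = 88; next = 87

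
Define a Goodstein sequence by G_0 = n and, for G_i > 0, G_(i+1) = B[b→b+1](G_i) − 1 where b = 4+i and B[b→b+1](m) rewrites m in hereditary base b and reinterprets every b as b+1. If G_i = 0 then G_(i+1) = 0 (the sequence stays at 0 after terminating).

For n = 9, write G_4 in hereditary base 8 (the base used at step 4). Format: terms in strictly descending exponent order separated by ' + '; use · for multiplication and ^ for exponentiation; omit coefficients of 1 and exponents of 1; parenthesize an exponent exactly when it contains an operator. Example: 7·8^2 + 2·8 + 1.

8 + 3

step 0: 9 = 2·4 + 1; sub 5 for 4: 2·5 + 1; = 11; G_1 = 11−1 = 10
step 1: 10 = 2·5; sub 6 for 5: 2·6; = 12; G_2 = 12−1 = 11
step 2: 11 = 6 + 5; sub 7 for 6: 7 + 5; = 12; G_3 = 12−1 = 11
step 3: 11 = 7 + 4; sub 8 for 7: 8 + 4; = 12; G_4 = 12−1 = 11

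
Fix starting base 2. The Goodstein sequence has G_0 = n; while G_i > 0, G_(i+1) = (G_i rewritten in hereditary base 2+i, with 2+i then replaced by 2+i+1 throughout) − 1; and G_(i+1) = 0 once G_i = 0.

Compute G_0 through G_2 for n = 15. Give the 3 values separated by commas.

G_0=15  [base 2] 2^(2 + 1) + 2^2 + 2 + 1  →[2↦3]→  3^(3 + 1) + 3^3 + 3 + 1 = 112  −1 ⇒ G_1=111
G_1=111  [base 3] 3^(3 + 1) + 3^3 + 3  →[3↦4]→  4^(4 + 1) + 4^4 + 4 = 1284  −1 ⇒ G_2=1283

15, 111, 1283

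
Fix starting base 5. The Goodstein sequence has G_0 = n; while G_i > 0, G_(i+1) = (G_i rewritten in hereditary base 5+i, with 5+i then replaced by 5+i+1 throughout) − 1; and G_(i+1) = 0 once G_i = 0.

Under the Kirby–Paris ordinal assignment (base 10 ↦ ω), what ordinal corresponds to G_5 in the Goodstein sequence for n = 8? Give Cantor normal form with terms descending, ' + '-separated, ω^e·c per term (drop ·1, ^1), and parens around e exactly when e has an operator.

[0] 8 ≡ 5 + 3 (base 5). Lift 6: 9. −1: 8.
[1] 8 ≡ 6 + 2 (base 6). Lift 7: 9. −1: 8.
[2] 8 ≡ 7 + 1 (base 7). Lift 8: 9. −1: 8.
[3] 8 ≡ 8 (base 8). Lift 9: 9. −1: 8.
[4] 8 ≡ 8 (base 9). Lift 10: 8. −1: 7.

7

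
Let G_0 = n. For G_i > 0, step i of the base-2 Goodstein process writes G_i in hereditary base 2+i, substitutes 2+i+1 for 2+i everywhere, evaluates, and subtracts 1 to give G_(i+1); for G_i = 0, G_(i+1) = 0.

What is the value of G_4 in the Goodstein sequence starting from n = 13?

G_0=13  [base 2] 2^(2 + 1) + 2^2 + 1  →[2↦3]→  3^(3 + 1) + 3^3 + 1 = 109  −1 ⇒ G_1=108
G_1=108  [base 3] 3^(3 + 1) + 3^3  →[3↦4]→  4^(4 + 1) + 4^4 = 1280  −1 ⇒ G_2=1279
G_2=1279  [base 4] 4^(4 + 1) + 3·4^3 + 3·4^2 + 3·4 + 3  →[4↦5]→  5^(5 + 1) + 3·5^3 + 3·5^2 + 3·5 + 3 = 16093  −1 ⇒ G_3=16092
G_3=16092  [base 5] 5^(5 + 1) + 3·5^3 + 3·5^2 + 3·5 + 2  →[5↦6]→  6^(6 + 1) + 3·6^3 + 3·6^2 + 3·6 + 2 = 280712  −1 ⇒ G_4=280711
G_4=280711  [base 6] 6^(6 + 1) + 3·6^3 + 3·6^2 + 3·6 + 1  →[6↦7]→  7^(7 + 1) + 3·7^3 + 3·7^2 + 3·7 + 1 = 5765999  −1 ⇒ G_5=5765998

280711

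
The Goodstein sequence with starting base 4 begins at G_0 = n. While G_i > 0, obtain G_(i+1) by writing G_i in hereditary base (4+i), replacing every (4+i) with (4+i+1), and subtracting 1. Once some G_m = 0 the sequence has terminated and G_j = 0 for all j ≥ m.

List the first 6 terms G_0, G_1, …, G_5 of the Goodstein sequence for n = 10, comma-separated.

10, 11, 12, 13, 13, 13

base 4: 10 = 2·4 + 2; at 5: 2·5 + 2 = 12; next = 11
base 5: 11 = 2·5 + 1; at 6: 2·6 + 1 = 13; next = 12
base 6: 12 = 2·6; at 7: 2·7 = 14; next = 13
base 7: 13 = 7 + 6; at 8: 8 + 6 = 14; next = 13
base 8: 13 = 8 + 5; at 9: 9 + 5 = 14; next = 13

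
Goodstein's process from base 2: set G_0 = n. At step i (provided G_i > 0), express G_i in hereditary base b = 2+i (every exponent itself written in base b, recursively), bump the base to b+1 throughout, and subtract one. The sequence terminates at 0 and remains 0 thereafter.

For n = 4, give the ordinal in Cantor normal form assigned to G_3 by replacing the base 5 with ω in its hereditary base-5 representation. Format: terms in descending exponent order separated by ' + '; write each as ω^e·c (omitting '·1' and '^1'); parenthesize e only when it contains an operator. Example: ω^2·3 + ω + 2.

ω^2·2 + ω·2

4 —HB2→ 2^2 —bump→ 3^3 = 27 —(−1)→ 26
26 —HB3→ 2·3^2 + 2·3 + 2 —bump→ 2·4^2 + 2·4 + 2 = 42 —(−1)→ 41
41 —HB4→ 2·4^2 + 2·4 + 1 —bump→ 2·5^2 + 2·5 + 1 = 61 —(−1)→ 60
60 —HB5→ 2·5^2 + 2·5 —bump→ 2·6^2 + 2·6 = 84 —(−1)→ 83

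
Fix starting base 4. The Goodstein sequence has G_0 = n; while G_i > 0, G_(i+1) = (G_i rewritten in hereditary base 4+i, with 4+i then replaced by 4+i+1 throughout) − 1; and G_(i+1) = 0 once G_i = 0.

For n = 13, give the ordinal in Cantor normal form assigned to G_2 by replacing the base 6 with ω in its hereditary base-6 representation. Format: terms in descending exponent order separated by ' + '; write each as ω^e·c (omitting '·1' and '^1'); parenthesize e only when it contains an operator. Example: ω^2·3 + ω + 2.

ω·2 + 5

13 —HB4→ 3·4 + 1 —bump→ 3·5 + 1 = 16 —(−1)→ 15
15 —HB5→ 3·5 —bump→ 3·6 = 18 —(−1)→ 17
17 —HB6→ 2·6 + 5 —bump→ 2·7 + 5 = 19 —(−1)→ 18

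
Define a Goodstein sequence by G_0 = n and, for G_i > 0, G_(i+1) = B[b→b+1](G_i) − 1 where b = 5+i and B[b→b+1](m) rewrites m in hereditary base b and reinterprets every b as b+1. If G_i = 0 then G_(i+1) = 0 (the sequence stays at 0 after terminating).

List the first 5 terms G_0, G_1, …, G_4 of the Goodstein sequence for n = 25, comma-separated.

G_0 = 25. HB_5(25) = 5^2. Bump = 36. G_1 = 35.
G_1 = 35. HB_6(35) = 5·6 + 5. Bump = 40. G_2 = 39.
G_2 = 39. HB_7(39) = 5·7 + 4. Bump = 44. G_3 = 43.
G_3 = 43. HB_8(43) = 5·8 + 3. Bump = 48. G_4 = 47.

25, 35, 39, 43, 47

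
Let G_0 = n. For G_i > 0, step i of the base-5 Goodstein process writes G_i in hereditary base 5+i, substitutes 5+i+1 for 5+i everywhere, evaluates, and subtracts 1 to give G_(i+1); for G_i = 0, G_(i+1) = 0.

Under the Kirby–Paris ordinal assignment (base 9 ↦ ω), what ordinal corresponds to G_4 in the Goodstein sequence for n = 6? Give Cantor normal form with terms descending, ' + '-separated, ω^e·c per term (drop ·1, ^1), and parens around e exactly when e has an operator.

4

6 —HB5→ 5 + 1 —bump→ 6 + 1 = 7 —(−1)→ 6
6 —HB6→ 6 —bump→ 7 = 7 —(−1)→ 6
6 —HB7→ 6 —bump→ 6 = 6 —(−1)→ 5
5 —HB8→ 5 —bump→ 5 = 5 —(−1)→ 4
4 —HB9→ 4 —bump→ 4 = 4 —(−1)→ 3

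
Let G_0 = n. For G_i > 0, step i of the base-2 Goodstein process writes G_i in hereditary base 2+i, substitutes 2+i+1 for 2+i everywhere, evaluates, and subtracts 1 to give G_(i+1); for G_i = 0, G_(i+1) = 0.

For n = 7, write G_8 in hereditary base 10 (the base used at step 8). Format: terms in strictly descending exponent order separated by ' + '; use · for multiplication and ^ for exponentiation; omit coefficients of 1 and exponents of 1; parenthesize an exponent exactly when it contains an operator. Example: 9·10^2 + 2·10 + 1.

7·10^7 + 7·10^6 + 7·10^5 + 7·10^4 + 7·10^3 + 7·10^2 + 7·10 + 5

(0) 7|_2 = 2^2 + 2 + 1 ↦ 3^3 + 3 + 1|_3 = 31 ⇒ 30
(1) 30|_3 = 3^3 + 3 ↦ 4^4 + 4|_4 = 260 ⇒ 259
(2) 259|_4 = 4^4 + 3 ↦ 5^5 + 3|_5 = 3128 ⇒ 3127
(3) 3127|_5 = 5^5 + 2 ↦ 6^6 + 2|_6 = 46658 ⇒ 46657
(4) 46657|_6 = 6^6 + 1 ↦ 7^7 + 1|_7 = 823544 ⇒ 823543
(5) 823543|_7 = 7^7 ↦ 8^8|_8 = 16777216 ⇒ 16777215
(6) 16777215|_8 = 7·8^7 + 7·8^6 + 7·8^5 + 7·8^4 + 7·8^3 + 7·8^2 + 7·8 + 7 ↦ 7·9^7 + 7·9^6 + 7·9^5 + 7·9^4 + 7·9^3 + 7·9^2 + 7·9 + 7|_9 = 37665880 ⇒ 37665879
(7) 37665879|_9 = 7·9^7 + 7·9^6 + 7·9^5 + 7·9^4 + 7·9^3 + 7·9^2 + 7·9 + 6 ↦ 7·10^7 + 7·10^6 + 7·10^5 + 7·10^4 + 7·10^3 + 7·10^2 + 7·10 + 6|_10 = 77777776 ⇒ 77777775
(8) 77777775|_10 = 7·10^7 + 7·10^6 + 7·10^5 + 7·10^4 + 7·10^3 + 7·10^2 + 7·10 + 5 ↦ 7·11^7 + 7·11^6 + 7·11^5 + 7·11^4 + 7·11^3 + 7·11^2 + 7·11 + 5|_11 = 150051214 ⇒ 150051213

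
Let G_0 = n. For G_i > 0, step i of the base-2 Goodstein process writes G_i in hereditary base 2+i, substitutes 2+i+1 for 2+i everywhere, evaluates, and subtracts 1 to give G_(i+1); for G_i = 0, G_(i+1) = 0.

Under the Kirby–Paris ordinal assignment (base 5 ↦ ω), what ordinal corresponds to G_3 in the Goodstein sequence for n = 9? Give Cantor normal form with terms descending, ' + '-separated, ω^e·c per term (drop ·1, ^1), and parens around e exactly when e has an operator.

ω^ω·3 + ω^3·3 + ω^2·3 + ω·3 + 2

9 —HB2→ 2^(2 + 1) + 1 —bump→ 3^(3 + 1) + 1 = 82 —(−1)→ 81
81 —HB3→ 3^(3 + 1) —bump→ 4^(4 + 1) = 1024 —(−1)→ 1023
1023 —HB4→ 3·4^4 + 3·4^3 + 3·4^2 + 3·4 + 3 —bump→ 3·5^5 + 3·5^3 + 3·5^2 + 3·5 + 3 = 9843 —(−1)→ 9842
9842 —HB5→ 3·5^5 + 3·5^3 + 3·5^2 + 3·5 + 2 —bump→ 3·6^6 + 3·6^3 + 3·6^2 + 3·6 + 2 = 140744 —(−1)→ 140743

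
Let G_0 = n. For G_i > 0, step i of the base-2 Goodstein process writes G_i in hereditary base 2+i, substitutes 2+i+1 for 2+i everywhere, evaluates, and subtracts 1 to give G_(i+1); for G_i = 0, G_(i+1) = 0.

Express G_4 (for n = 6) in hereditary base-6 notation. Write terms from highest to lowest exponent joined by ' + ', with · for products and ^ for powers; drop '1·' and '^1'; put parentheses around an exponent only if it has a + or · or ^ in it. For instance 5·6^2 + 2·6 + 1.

6 —HB2→ 2^2 + 2 —bump→ 3^3 + 3 = 30 —(−1)→ 29
29 —HB3→ 3^3 + 2 —bump→ 4^4 + 2 = 258 —(−1)→ 257
257 —HB4→ 4^4 + 1 —bump→ 5^5 + 1 = 3126 —(−1)→ 3125
3125 —HB5→ 5^5 —bump→ 6^6 = 46656 —(−1)→ 46655
46655 —HB6→ 5·6^5 + 5·6^4 + 5·6^3 + 5·6^2 + 5·6 + 5 —bump→ 5·7^5 + 5·7^4 + 5·7^3 + 5·7^2 + 5·7 + 5 = 98040 —(−1)→ 98039

5·6^5 + 5·6^4 + 5·6^3 + 5·6^2 + 5·6 + 5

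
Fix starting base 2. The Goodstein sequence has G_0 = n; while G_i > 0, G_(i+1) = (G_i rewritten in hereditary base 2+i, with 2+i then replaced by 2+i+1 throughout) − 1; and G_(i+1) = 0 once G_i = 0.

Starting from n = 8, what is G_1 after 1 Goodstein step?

80

base 2: 8 = 2^(2 + 1); at 3: 3^(3 + 1) = 81; next = 80
base 3: 80 = 2·3^3 + 2·3^2 + 2·3 + 2; at 4: 2·4^4 + 2·4^2 + 2·4 + 2 = 554; next = 553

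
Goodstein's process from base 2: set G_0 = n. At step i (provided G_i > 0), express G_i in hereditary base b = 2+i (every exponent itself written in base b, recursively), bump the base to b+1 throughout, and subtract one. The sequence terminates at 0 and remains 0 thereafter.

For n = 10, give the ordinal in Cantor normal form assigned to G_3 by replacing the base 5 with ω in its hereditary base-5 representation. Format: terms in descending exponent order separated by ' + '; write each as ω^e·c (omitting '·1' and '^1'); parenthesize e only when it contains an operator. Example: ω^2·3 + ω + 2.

ω^(ω + 1)

10 —HB2→ 2^(2 + 1) + 2 —bump→ 3^(3 + 1) + 3 = 84 —(−1)→ 83
83 —HB3→ 3^(3 + 1) + 2 —bump→ 4^(4 + 1) + 2 = 1026 —(−1)→ 1025
1025 —HB4→ 4^(4 + 1) + 1 —bump→ 5^(5 + 1) + 1 = 15626 —(−1)→ 15625
15625 —HB5→ 5^(5 + 1) —bump→ 6^(6 + 1) = 279936 —(−1)→ 279935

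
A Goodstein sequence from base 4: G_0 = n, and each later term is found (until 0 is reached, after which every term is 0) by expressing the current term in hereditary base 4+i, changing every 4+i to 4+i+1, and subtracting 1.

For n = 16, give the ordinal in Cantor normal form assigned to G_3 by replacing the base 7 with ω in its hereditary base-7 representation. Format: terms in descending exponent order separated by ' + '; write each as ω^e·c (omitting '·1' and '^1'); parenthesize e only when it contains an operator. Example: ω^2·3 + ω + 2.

ω·4 + 2

[0] 16 ≡ 4^2 (base 4). Lift 5: 25. −1: 24.
[1] 24 ≡ 4·5 + 4 (base 5). Lift 6: 28. −1: 27.
[2] 27 ≡ 4·6 + 3 (base 6). Lift 7: 31. −1: 30.
[3] 30 ≡ 4·7 + 2 (base 7). Lift 8: 34. −1: 33.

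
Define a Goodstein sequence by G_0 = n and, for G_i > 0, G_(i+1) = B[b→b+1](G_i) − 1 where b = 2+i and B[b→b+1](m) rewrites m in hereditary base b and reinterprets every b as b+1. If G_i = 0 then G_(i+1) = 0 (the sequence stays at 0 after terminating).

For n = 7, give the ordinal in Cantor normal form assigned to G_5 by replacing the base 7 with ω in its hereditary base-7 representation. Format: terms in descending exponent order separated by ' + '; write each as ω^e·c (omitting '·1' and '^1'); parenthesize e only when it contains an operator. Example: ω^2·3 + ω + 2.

ω^ω

[0] 7 ≡ 2^2 + 2 + 1 (base 2). Lift 3: 31. −1: 30.
[1] 30 ≡ 3^3 + 3 (base 3). Lift 4: 260. −1: 259.
[2] 259 ≡ 4^4 + 3 (base 4). Lift 5: 3128. −1: 3127.
[3] 3127 ≡ 5^5 + 2 (base 5). Lift 6: 46658. −1: 46657.
[4] 46657 ≡ 6^6 + 1 (base 6). Lift 7: 823544. −1: 823543.
[5] 823543 ≡ 7^7 (base 7). Lift 8: 16777216. −1: 16777215.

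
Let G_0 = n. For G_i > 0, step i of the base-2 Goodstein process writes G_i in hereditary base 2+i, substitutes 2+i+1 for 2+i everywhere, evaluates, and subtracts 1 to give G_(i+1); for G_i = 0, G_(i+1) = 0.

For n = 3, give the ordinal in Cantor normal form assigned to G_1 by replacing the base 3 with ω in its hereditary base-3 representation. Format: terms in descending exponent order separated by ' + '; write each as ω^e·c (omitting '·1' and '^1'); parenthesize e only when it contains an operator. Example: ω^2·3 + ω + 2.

ω

base 2: 3 = 2 + 1; at 3: 3 + 1 = 4; next = 3
base 3: 3 = 3; at 4: 4 = 4; next = 3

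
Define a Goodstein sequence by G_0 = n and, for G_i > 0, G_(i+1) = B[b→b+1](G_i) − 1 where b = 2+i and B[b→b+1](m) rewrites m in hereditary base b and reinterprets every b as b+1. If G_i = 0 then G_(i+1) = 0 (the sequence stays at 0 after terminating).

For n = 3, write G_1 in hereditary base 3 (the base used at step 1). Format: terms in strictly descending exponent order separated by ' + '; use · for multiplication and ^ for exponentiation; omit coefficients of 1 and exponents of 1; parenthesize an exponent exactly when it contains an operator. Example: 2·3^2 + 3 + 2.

3 —HB2→ 2 + 1 —bump→ 3 + 1 = 4 —(−1)→ 3
3 —HB3→ 3 —bump→ 4 = 4 —(−1)→ 3

3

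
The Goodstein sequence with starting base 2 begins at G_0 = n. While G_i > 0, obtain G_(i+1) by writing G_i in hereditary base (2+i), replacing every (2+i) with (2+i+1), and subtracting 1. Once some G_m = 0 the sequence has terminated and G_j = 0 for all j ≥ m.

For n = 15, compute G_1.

111

base 2: 15 = 2^(2 + 1) + 2^2 + 2 + 1; at 3: 3^(3 + 1) + 3^3 + 3 + 1 = 112; next = 111
base 3: 111 = 3^(3 + 1) + 3^3 + 3; at 4: 4^(4 + 1) + 4^4 + 4 = 1284; next = 1283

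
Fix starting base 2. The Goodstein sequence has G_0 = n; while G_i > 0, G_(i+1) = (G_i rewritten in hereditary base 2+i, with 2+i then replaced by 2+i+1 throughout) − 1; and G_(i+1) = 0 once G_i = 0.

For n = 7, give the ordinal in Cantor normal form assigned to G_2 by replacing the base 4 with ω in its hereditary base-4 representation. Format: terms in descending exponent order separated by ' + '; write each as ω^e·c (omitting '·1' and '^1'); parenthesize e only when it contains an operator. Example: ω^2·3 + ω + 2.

ω^ω + 3

G_0 = 7. HB_2(7) = 2^2 + 2 + 1. Bump = 31. G_1 = 30.
G_1 = 30. HB_3(30) = 3^3 + 3. Bump = 260. G_2 = 259.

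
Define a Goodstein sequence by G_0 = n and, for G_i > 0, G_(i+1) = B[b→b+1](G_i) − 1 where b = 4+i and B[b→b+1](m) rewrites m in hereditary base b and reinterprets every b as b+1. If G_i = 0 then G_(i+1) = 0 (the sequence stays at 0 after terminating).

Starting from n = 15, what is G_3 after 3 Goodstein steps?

i=0: 15 = 3·4 + 3 (b=4); 4→5: 3·5 + 3 = 18; 18−1 = 17
i=1: 17 = 3·5 + 2 (b=5); 5→6: 3·6 + 2 = 20; 20−1 = 19
i=2: 19 = 3·6 + 1 (b=6); 6→7: 3·7 + 1 = 22; 22−1 = 21

21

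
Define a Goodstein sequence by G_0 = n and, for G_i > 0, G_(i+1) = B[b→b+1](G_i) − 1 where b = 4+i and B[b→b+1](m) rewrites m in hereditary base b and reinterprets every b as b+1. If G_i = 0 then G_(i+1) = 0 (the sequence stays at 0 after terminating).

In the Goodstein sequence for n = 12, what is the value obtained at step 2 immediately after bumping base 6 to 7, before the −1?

17

12 —HB4→ 3·4 —bump→ 3·5 = 15 —(−1)→ 14
14 —HB5→ 2·5 + 4 —bump→ 2·6 + 4 = 16 —(−1)→ 15
15 —HB6→ 2·6 + 3 —bump→ 2·7 + 3 = 17 —(−1)→ 16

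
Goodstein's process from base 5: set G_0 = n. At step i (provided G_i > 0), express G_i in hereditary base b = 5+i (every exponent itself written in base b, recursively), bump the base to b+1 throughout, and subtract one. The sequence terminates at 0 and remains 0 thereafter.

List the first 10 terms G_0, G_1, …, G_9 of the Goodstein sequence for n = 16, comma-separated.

16, 18, 20, 21, 22, 23, 24, 25, 26, 27

16 —HB5→ 3·5 + 1 —bump→ 3·6 + 1 = 19 —(−1)→ 18
18 —HB6→ 3·6 —bump→ 3·7 = 21 —(−1)→ 20
20 —HB7→ 2·7 + 6 —bump→ 2·8 + 6 = 22 —(−1)→ 21
21 —HB8→ 2·8 + 5 —bump→ 2·9 + 5 = 23 —(−1)→ 22
22 —HB9→ 2·9 + 4 —bump→ 2·10 + 4 = 24 —(−1)→ 23
23 —HB10→ 2·10 + 3 —bump→ 2·11 + 3 = 25 —(−1)→ 24
24 —HB11→ 2·11 + 2 —bump→ 2·12 + 2 = 26 —(−1)→ 25
25 —HB12→ 2·12 + 1 —bump→ 2·13 + 1 = 27 —(−1)→ 26
26 —HB13→ 2·13 —bump→ 2·14 = 28 —(−1)→ 27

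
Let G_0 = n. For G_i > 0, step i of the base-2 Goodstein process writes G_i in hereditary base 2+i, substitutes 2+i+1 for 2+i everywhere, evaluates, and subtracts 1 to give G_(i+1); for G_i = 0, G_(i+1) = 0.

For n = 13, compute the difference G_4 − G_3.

264619

G_0 = 13. HB_2(13) = 2^(2 + 1) + 2^2 + 1. Bump = 109. G_1 = 108.
G_1 = 108. HB_3(108) = 3^(3 + 1) + 3^3. Bump = 1280. G_2 = 1279.
G_2 = 1279. HB_4(1279) = 4^(4 + 1) + 3·4^3 + 3·4^2 + 3·4 + 3. Bump = 16093. G_3 = 16092.
G_3 = 16092. HB_5(16092) = 5^(5 + 1) + 3·5^3 + 3·5^2 + 3·5 + 2. Bump = 280712. G_4 = 280711.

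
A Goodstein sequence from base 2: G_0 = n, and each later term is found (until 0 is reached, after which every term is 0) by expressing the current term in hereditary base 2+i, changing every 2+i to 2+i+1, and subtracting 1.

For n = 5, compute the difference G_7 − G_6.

(0) 5|_2 = 2^2 + 1 ↦ 3^3 + 1|_3 = 28 ⇒ 27
(1) 27|_3 = 3^3 ↦ 4^4|_4 = 256 ⇒ 255
(2) 255|_4 = 3·4^3 + 3·4^2 + 3·4 + 3 ↦ 3·5^3 + 3·5^2 + 3·5 + 3|_5 = 468 ⇒ 467
(3) 467|_5 = 3·5^3 + 3·5^2 + 3·5 + 2 ↦ 3·6^3 + 3·6^2 + 3·6 + 2|_6 = 776 ⇒ 775
(4) 775|_6 = 3·6^3 + 3·6^2 + 3·6 + 1 ↦ 3·7^3 + 3·7^2 + 3·7 + 1|_7 = 1198 ⇒ 1197
(5) 1197|_7 = 3·7^3 + 3·7^2 + 3·7 ↦ 3·8^3 + 3·8^2 + 3·8|_8 = 1752 ⇒ 1751
(6) 1751|_8 = 3·8^3 + 3·8^2 + 2·8 + 7 ↦ 3·9^3 + 3·9^2 + 2·9 + 7|_9 = 2455 ⇒ 2454

703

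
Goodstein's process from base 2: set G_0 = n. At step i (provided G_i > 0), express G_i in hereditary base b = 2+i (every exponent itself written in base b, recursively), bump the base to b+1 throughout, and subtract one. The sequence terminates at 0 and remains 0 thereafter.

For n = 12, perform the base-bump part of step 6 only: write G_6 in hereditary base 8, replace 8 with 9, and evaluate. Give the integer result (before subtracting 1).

3486784575

12 —HB2→ 2^(2 + 1) + 2^2 —bump→ 3^(3 + 1) + 3^3 = 108 —(−1)→ 107
107 —HB3→ 3^(3 + 1) + 2·3^2 + 2·3 + 2 —bump→ 4^(4 + 1) + 2·4^2 + 2·4 + 2 = 1066 —(−1)→ 1065
1065 —HB4→ 4^(4 + 1) + 2·4^2 + 2·4 + 1 —bump→ 5^(5 + 1) + 2·5^2 + 2·5 + 1 = 15686 —(−1)→ 15685
15685 —HB5→ 5^(5 + 1) + 2·5^2 + 2·5 —bump→ 6^(6 + 1) + 2·6^2 + 2·6 = 280020 —(−1)→ 280019
280019 —HB6→ 6^(6 + 1) + 2·6^2 + 6 + 5 —bump→ 7^(7 + 1) + 2·7^2 + 7 + 5 = 5764911 —(−1)→ 5764910
5764910 —HB7→ 7^(7 + 1) + 2·7^2 + 7 + 4 —bump→ 8^(8 + 1) + 2·8^2 + 8 + 4 = 134217868 —(−1)→ 134217867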